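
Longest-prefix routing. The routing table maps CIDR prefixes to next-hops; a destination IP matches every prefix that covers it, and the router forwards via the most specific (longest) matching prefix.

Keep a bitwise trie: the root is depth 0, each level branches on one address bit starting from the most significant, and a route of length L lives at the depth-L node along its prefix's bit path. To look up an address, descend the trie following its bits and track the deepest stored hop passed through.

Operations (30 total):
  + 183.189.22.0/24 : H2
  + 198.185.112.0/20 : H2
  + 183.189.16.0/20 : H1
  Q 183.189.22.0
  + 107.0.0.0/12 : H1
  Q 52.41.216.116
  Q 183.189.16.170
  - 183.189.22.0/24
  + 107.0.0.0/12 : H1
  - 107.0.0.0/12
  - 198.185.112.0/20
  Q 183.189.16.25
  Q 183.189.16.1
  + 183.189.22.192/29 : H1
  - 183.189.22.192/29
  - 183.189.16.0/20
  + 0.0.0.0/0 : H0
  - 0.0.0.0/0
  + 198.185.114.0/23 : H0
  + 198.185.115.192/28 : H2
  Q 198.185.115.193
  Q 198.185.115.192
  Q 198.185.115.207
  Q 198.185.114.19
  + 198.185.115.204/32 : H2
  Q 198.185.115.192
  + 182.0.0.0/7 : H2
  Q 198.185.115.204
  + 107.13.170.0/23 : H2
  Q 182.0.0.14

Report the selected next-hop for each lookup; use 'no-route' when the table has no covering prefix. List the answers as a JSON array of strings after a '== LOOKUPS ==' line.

Trace:
  add 183.189.22.0/24 -> H2 at depth 24
  add 198.185.112.0/20 -> H2 at depth 20
  add 183.189.16.0/20 -> H1 at depth 20
  ? 183.189.22.0  path d0:-→d1:-→d2:-→d3:-→d4:-→d5:-→d6:-→d7:-→d8:-→d9:-→d10:-→d11:-→d12:-→d13:-→d14:-→d15:-→d16:-→d17:-→d18:-→d19:-→d20:H1→d21:-→d22:-→d23:-→d24:H2  best=H2
  add 107.0.0.0/12 -> H1 at depth 12
  ? 52.41.216.116  path d0:-→d1:-  best=no-route
  ? 183.189.16.170  path d0:-→d1:-→d2:-→d3:-→d4:-→d5:-→d6:-→d7:-→d8:-→d9:-→d10:-→d11:-→d12:-→d13:-→d14:-→d15:-→d16:-→d17:-→d18:-→d19:-→d20:H1→d21:-  best=H1
  del 183.189.22.0/24 (clear depth 24)
  add 107.0.0.0/12 -> H1 at depth 12
  del 107.0.0.0/12 (clear depth 12)
  del 198.185.112.0/20 (clear depth 20)
  ? 183.189.16.25  path d0:-→d1:-→d2:-→d3:-→d4:-→d5:-→d6:-→d7:-→d8:-→d9:-→d10:-→d11:-→d12:-→d13:-→d14:-→d15:-→d16:-→d17:-→d18:-→d19:-→d20:H1→d21:-  best=H1
  ? 183.189.16.1  path d0:-→d1:-→d2:-→d3:-→d4:-→d5:-→d6:-→d7:-→d8:-→d9:-→d10:-→d11:-→d12:-→d13:-→d14:-→d15:-→d16:-→d17:-→d18:-→d19:-→d20:H1→d21:-  best=H1
  add 183.189.22.192/29 -> H1 at depth 29
  del 183.189.22.192/29 (clear depth 29)
  del 183.189.16.0/20 (clear depth 20)
  add 0.0.0.0/0 -> H0 at depth 0
  del 0.0.0.0/0 (clear depth 0)
  add 198.185.114.0/23 -> H0 at depth 23
  add 198.185.115.192/28 -> H2 at depth 28
  ? 198.185.115.193  path d0:-→d1:-→d2:-→d3:-→d4:-→d5:-→d6:-→d7:-→d8:-→d9:-→d10:-→d11:-→d12:-→d13:-→d14:-→d15:-→d16:-→d17:-→d18:-→d19:-→d20:-→d21:-→d22:-→d23:H0→d24:-→d25:-→d26:-→d27:-→d28:H2  best=H2
  ? 198.185.115.192  path d0:-→d1:-→d2:-→d3:-→d4:-→d5:-→d6:-→d7:-→d8:-→d9:-→d10:-→d11:-→d12:-→d13:-→d14:-→d15:-→d16:-→d17:-→d18:-→d19:-→d20:-→d21:-→d22:-→d23:H0→d24:-→d25:-→d26:-→d27:-→d28:H2  best=H2
  ? 198.185.115.207  path d0:-→d1:-→d2:-→d3:-→d4:-→d5:-→d6:-→d7:-→d8:-→d9:-→d10:-→d11:-→d12:-→d13:-→d14:-→d15:-→d16:-→d17:-→d18:-→d19:-→d20:-→d21:-→d22:-→d23:H0→d24:-→d25:-→d26:-→d27:-→d28:H2  best=H2
  ? 198.185.114.19  path d0:-→d1:-→d2:-→d3:-→d4:-→d5:-→d6:-→d7:-→d8:-→d9:-→d10:-→d11:-→d12:-→d13:-→d14:-→d15:-→d16:-→d17:-→d18:-→d19:-→d20:-→d21:-→d22:-→d23:H0  best=H0
  add 198.185.115.204/32 -> H2 at depth 32
  ? 198.185.115.192  path d0:-→d1:-→d2:-→d3:-→d4:-→d5:-→d6:-→d7:-→d8:-→d9:-→d10:-→d11:-→d12:-→d13:-→d14:-→d15:-→d16:-→d17:-→d18:-→d19:-→d20:-→d21:-→d22:-→d23:H0→d24:-→d25:-→d26:-→d27:-→d28:H2  best=H2
  add 182.0.0.0/7 -> H2 at depth 7
  ? 198.185.115.204  path d0:-→d1:-→d2:-→d3:-→d4:-→d5:-→d6:-→d7:-→d8:-→d9:-→d10:-→d11:-→d12:-→d13:-→d14:-→d15:-→d16:-→d17:-→d18:-→d19:-→d20:-→d21:-→d22:-→d23:H0→d24:-→d25:-→d26:-→d27:-→d28:H2→d29:-→d30:-→d31:-→d32:H2  best=H2
  add 107.13.170.0/23 -> H2 at depth 23
  ? 182.0.0.14  path d0:-→d1:-→d2:-→d3:-→d4:-→d5:-→d6:-→d7:H2  best=H2

== LOOKUPS ==
["H2","no-route","H1","H1","H1","H2","H2","H2","H0","H2","H2","H2"]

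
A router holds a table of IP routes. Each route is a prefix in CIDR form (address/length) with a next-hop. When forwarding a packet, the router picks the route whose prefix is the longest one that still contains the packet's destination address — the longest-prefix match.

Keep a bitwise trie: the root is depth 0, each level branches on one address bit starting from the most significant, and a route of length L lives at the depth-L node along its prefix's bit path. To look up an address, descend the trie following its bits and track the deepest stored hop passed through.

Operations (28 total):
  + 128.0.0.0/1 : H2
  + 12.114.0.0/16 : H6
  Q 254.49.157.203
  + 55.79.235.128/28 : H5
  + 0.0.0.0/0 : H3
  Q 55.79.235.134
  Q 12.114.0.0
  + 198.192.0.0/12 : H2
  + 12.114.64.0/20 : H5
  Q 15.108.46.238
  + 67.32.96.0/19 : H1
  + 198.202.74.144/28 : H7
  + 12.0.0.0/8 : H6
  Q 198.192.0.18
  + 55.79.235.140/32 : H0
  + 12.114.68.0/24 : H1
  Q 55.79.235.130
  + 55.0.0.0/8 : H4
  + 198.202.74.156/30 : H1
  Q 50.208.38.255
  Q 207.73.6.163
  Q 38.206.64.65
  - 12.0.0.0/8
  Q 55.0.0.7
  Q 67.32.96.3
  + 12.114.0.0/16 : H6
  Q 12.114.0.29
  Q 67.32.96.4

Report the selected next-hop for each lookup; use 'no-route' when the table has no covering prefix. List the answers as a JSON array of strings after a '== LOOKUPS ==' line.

Apply in order:
  add 128.0.0.0/1 -> H2 at depth 1
  add 12.114.0.0/16 -> H6 at depth 16
  lookup 254.49.157.203: bits 1 walk d0:-→d1:H2 -> H2
  add 55.79.235.128/28 -> H5 at depth 28
  add 0.0.0.0/0 -> H3 at depth 0
  lookup 55.79.235.134: bits 0011011101001111111010111000 walk d0:H3→d1:-→d2:-→d3:-→d4:-→d5:-→d6:-→d7:-→d8:-→d9:-→d10:-→d11:-→d12:-→d13:-→d14:-→d15:-→d16:-→d17:-→d18:-→d19:-→d20:-→d21:-→d22:-→d23:-→d24:-→d25:-→d26:-→d27:-→d28:H5 -> H5
  lookup 12.114.0.0: bits 0000110001110010 walk d0:H3→d1:-→d2:-→d3:-→d4:-→d5:-→d6:-→d7:-→d8:-→d9:-→d10:-→d11:-→d12:-→d13:-→d14:-→d15:-→d16:H6 -> H6
  add 198.192.0.0/12 -> H2 at depth 12
  add 12.114.64.0/20 -> H5 at depth 20
  lookup 15.108.46.238: bits 000011 walk d0:H3→d1:-→d2:-→d3:-→d4:-→d5:-→d6:- -> H3
  add 67.32.96.0/19 -> H1 at depth 19
  add 198.202.74.144/28 -> H7 at depth 28
  add 12.0.0.0/8 -> H6 at depth 8
  lookup 198.192.0.18: bits 110001101100 walk d0:H3→d1:H2→d2:-→d3:-→d4:-→d5:-→d6:-→d7:-→d8:-→d9:-→d10:-→d11:-→d12:H2 -> H2
  add 55.79.235.140/32 -> H0 at depth 32
  add 12.114.68.0/24 -> H1 at depth 24
  lookup 55.79.235.130: bits 0011011101001111111010111000 walk d0:H3→d1:-→d2:-→d3:-→d4:-→d5:-→d6:-→d7:-→d8:-→d9:-→d10:-→d11:-→d12:-→d13:-→d14:-→d15:-→d16:-→d17:-→d18:-→d19:-→d20:-→d21:-→d22:-→d23:-→d24:-→d25:-→d26:-→d27:-→d28:H5 -> H5
  add 55.0.0.0/8 -> H4 at depth 8
  add 198.202.74.156/30 -> H1 at depth 30
  lookup 50.208.38.255: bits 00110 walk d0:H3→d1:-→d2:-→d3:-→d4:-→d5:- -> H3
  lookup 207.73.6.163: bits 1100 walk d0:H3→d1:H2→d2:-→d3:-→d4:- -> H2
  lookup 38.206.64.65: bits 001 walk d0:H3→d1:-→d2:-→d3:- -> H3
  - 12.0.0.0/8 clear@8
  lookup 55.0.0.7: bits 001101110 walk d0:H3→d1:-→d2:-→d3:-→d4:-→d5:-→d6:-→d7:-→d8:H4→d9:- -> H4
  lookup 67.32.96.3: bits 0100001100100000011 walk d0:H3→d1:-→d2:-→d3:-→d4:-→d5:-→d6:-→d7:-→d8:-→d9:-→d10:-→d11:-→d12:-→d13:-→d14:-→d15:-→d16:-→d17:-→d18:-→d19:H1 -> H1
  add 12.114.0.0/16 -> H6 at depth 16
  lookup 12.114.0.29: bits 00001100011100100 walk d0:H3→d1:-→d2:-→d3:-→d4:-→d5:-→d6:-→d7:-→d8:-→d9:-→d10:-→d11:-→d12:-→d13:-→d14:-→d15:-→d16:H6→d17:- -> H6
  lookup 67.32.96.4: bits 0100001100100000011 walk d0:H3→d1:-→d2:-→d3:-→d4:-→d5:-→d6:-→d7:-→d8:-→d9:-→d10:-→d11:-→d12:-→d13:-→d14:-→d15:-→d16:-→d17:-→d18:-→d19:H1 -> H1

== LOOKUPS ==
["H2","H5","H6","H3","H2","H5","H3","H2","H3","H4","H1","H6","H1"]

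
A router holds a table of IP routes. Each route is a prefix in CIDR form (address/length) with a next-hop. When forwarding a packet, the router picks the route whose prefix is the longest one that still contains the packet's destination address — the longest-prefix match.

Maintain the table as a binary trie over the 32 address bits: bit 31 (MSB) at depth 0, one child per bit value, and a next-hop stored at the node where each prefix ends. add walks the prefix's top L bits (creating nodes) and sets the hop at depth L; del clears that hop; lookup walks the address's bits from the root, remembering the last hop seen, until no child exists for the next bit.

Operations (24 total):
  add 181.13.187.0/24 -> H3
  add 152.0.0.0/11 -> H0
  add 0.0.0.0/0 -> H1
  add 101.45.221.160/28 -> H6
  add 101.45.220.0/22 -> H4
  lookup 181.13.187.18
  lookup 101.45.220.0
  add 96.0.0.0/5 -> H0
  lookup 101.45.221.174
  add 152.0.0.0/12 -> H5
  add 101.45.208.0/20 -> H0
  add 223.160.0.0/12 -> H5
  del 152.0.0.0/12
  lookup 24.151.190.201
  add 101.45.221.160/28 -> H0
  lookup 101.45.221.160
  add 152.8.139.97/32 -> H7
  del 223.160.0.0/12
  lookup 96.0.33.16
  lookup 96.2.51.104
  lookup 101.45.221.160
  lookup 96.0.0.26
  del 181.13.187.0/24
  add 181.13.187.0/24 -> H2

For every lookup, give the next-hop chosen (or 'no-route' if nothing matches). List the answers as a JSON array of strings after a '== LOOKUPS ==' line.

Trace:
  + 181.13.187.0/24 (H3) depth=24
  + 152.0.0.0/11 (H0) depth=11
  + 0.0.0.0/0 (H1) depth=0
  + 101.45.221.160/28 (H6) depth=28
  + 101.45.220.0/22 (H4) depth=22
  ? 181.13.187.18  path d0:H1→d1:-→d2:-→d3:-→d4:-→d5:-→d6:-→d7:-→d8:-→d9:-→d10:-→d11:-→d12:-→d13:-→d14:-→d15:-→d16:-→d17:-→d18:-→d19:-→d20:-→d21:-→d22:-→d23:-→d24:H3  best=H3
  ? 101.45.220.0  path d0:H1→d1:-→d2:-→d3:-→d4:-→d5:-→d6:-→d7:-→d8:-→d9:-→d10:-→d11:-→d12:-→d13:-→d14:-→d15:-→d16:-→d17:-→d18:-→d19:-→d20:-→d21:-→d22:H4→d23:-  best=H4
  + 96.0.0.0/5 (H0) depth=5
  ? 101.45.221.174  path d0:H1→d1:-→d2:-→d3:-→d4:-→d5:H0→d6:-→d7:-→d8:-→d9:-→d10:-→d11:-→d12:-→d13:-→d14:-→d15:-→d16:-→d17:-→d18:-→d19:-→d20:-→d21:-→d22:H4→d23:-→d24:-→d25:-→d26:-→d27:-→d28:H6  best=H6
  + 152.0.0.0/12 (H5) depth=12
  + 101.45.208.0/20 (H0) depth=20
  + 223.160.0.0/12 (H5) depth=12
  - 152.0.0.0/12 clear@12
  ? 24.151.190.201  path d0:H1→d1:-  best=H1
  + 101.45.221.160/28 (H0) depth=28
  ? 101.45.221.160  path d0:H1→d1:-→d2:-→d3:-→d4:-→d5:H0→d6:-→d7:-→d8:-→d9:-→d10:-→d11:-→d12:-→d13:-→d14:-→d15:-→d16:-→d17:-→d18:-→d19:-→d20:H0→d21:-→d22:H4→d23:-→d24:-→d25:-→d26:-→d27:-→d28:H0  best=H0
  + 152.8.139.97/32 (H7) depth=32
  - 223.160.0.0/12 clear@12
  ? 96.0.33.16  path d0:H1→d1:-→d2:-→d3:-→d4:-→d5:H0  best=H0
  ? 96.2.51.104  path d0:H1→d1:-→d2:-→d3:-→d4:-→d5:H0  best=H0
  ? 101.45.221.160  path d0:H1→d1:-→d2:-→d3:-→d4:-→d5:H0→d6:-→d7:-→d8:-→d9:-→d10:-→d11:-→d12:-→d13:-→d14:-→d15:-→d16:-→d17:-→d18:-→d19:-→d20:H0→d21:-→d22:H4→d23:-→d24:-→d25:-→d26:-→d27:-→d28:H0  best=H0
  ? 96.0.0.26  path d0:H1→d1:-→d2:-→d3:-→d4:-→d5:H0  best=H0
  - 181.13.187.0/24 clear@24
  + 181.13.187.0/24 (H2) depth=24

== LOOKUPS ==
["H3","H4","H6","H1","H0","H0","H0","H0","H0"]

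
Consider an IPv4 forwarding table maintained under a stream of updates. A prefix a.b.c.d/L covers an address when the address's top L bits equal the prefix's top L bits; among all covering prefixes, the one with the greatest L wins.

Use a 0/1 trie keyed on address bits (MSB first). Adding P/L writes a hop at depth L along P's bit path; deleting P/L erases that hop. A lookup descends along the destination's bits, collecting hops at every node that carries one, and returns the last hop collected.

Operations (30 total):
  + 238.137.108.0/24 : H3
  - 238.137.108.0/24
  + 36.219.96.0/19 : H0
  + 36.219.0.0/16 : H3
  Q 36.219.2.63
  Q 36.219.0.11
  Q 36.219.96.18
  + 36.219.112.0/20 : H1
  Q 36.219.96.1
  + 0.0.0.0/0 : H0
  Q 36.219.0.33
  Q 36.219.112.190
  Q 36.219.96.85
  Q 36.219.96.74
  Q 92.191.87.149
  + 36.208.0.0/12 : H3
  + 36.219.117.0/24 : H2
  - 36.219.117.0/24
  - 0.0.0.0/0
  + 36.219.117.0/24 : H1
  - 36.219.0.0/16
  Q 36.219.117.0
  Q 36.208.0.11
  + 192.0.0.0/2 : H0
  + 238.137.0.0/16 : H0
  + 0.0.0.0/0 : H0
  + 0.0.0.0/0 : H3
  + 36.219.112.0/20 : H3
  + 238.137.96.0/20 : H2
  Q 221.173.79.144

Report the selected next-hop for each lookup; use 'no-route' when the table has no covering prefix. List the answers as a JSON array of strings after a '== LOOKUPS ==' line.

Trace:
  add 238.137.108.0/24 -> H3 at depth 24
  - 238.137.108.0/24 clear@24
  add 36.219.96.0/19 -> H0 at depth 19
  add 36.219.0.0/16 -> H3 at depth 16
  lookup 36.219.2.63: bits 00100100110110110 walk d0:-→d1:-→d2:-→d3:-→d4:-→d5:-→d6:-→d7:-→d8:-→d9:-→d10:-→d11:-→d12:-→d13:-→d14:-→d15:-→d16:H3→d17:- -> H3
  lookup 36.219.0.11: bits 00100100110110110 walk d0:-→d1:-→d2:-→d3:-→d4:-→d5:-→d6:-→d7:-→d8:-→d9:-→d10:-→d11:-→d12:-→d13:-→d14:-→d15:-→d16:H3→d17:- -> H3
  lookup 36.219.96.18: bits 0010010011011011011 walk d0:-→d1:-→d2:-→d3:-→d4:-→d5:-→d6:-→d7:-→d8:-→d9:-→d10:-→d11:-→d12:-→d13:-→d14:-→d15:-→d16:H3→d17:-→d18:-→d19:H0 -> H0
  add 36.219.112.0/20 -> H1 at depth 20
  lookup 36.219.96.1: bits 0010010011011011011 walk d0:-→d1:-→d2:-→d3:-→d4:-→d5:-→d6:-→d7:-→d8:-→d9:-→d10:-→d11:-→d12:-→d13:-→d14:-→d15:-→d16:H3→d17:-→d18:-→d19:H0 -> H0
  add 0.0.0.0/0 -> H0 at depth 0
  lookup 36.219.0.33: bits 00100100110110110 walk d0:H0→d1:-→d2:-→d3:-→d4:-→d5:-→d6:-→d7:-→d8:-→d9:-→d10:-→d11:-→d12:-→d13:-→d14:-→d15:-→d16:H3→d17:- -> H3
  lookup 36.219.112.190: bits 00100100110110110111 walk d0:H0→d1:-→d2:-→d3:-→d4:-→d5:-→d6:-→d7:-→d8:-→d9:-→d10:-→d11:-→d12:-→d13:-→d14:-→d15:-→d16:H3→d17:-→d18:-→d19:H0→d20:H1 -> H1
  lookup 36.219.96.85: bits 0010010011011011011 walk d0:H0→d1:-→d2:-→d3:-→d4:-→d5:-→d6:-→d7:-→d8:-→d9:-→d10:-→d11:-→d12:-→d13:-→d14:-→d15:-→d16:H3→d17:-→d18:-→d19:H0 -> H0
  lookup 36.219.96.74: bits 0010010011011011011 walk d0:H0→d1:-→d2:-→d3:-→d4:-→d5:-→d6:-→d7:-→d8:-→d9:-→d10:-→d11:-→d12:-→d13:-→d14:-→d15:-→d16:H3→d17:-→d18:-→d19:H0 -> H0
  lookup 92.191.87.149: bits 0 walk d0:H0→d1:- -> H0
  add 36.208.0.0/12 -> H3 at depth 12
  add 36.219.117.0/24 -> H2 at depth 24
  - 36.219.117.0/24 clear@24
  - 0.0.0.0/0 clear@0
  add 36.219.117.0/24 -> H1 at depth 24
  - 36.219.0.0/16 clear@16
  lookup 36.219.117.0: bits 001001001101101101110101 walk d0:-→d1:-→d2:-→d3:-→d4:-→d5:-→d6:-→d7:-→d8:-→d9:-→d10:-→d11:-→d12:H3→d13:-→d14:-→d15:-→d16:-→d17:-→d18:-→d19:H0→d20:H1→d21:-→d22:-→d23:-→d24:H1 -> H1
  lookup 36.208.0.11: bits 001001001101 walk d0:-→d1:-→d2:-→d3:-→d4:-→d5:-→d6:-→d7:-→d8:-→d9:-→d10:-→d11:-→d12:H3 -> H3
  add 192.0.0.0/2 -> H0 at depth 2
  add 238.137.0.0/16 -> H0 at depth 16
  add 0.0.0.0/0 -> H0 at depth 0
  add 0.0.0.0/0 -> H3 at depth 0
  add 36.219.112.0/20 -> H3 at depth 20
  add 238.137.96.0/20 -> H2 at depth 20
  lookup 221.173.79.144: bits 11 walk d0:H3→d1:-→d2:H0 -> H0

== LOOKUPS ==
["H3","H3","H0","H0","H3","H1","H0","H0","H0","H1","H3","H0"]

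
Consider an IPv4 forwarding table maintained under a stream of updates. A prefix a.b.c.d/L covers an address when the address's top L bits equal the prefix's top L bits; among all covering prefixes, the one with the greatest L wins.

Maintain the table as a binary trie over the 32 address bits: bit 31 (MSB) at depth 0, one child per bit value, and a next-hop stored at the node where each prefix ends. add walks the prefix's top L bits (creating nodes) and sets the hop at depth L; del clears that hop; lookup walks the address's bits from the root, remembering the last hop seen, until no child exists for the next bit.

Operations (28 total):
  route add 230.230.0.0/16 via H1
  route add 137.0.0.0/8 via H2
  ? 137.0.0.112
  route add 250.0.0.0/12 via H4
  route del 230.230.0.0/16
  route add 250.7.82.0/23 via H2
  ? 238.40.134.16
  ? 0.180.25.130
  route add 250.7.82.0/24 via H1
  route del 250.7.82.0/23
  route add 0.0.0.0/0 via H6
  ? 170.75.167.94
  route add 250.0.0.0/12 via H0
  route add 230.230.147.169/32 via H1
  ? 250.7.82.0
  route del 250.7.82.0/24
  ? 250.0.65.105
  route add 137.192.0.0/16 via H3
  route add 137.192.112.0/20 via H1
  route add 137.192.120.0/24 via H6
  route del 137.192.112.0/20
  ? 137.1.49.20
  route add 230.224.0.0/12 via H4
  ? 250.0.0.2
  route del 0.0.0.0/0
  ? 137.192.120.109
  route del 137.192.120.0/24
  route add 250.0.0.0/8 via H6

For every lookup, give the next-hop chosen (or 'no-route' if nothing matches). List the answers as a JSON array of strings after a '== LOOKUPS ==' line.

Apply in order:
  + 230.230.0.0/16 (H1) depth=16
  + 137.0.0.0/8 (H2) depth=8
  lookup 137.0.0.112: bits 10001001 walk d0:-→d1:-→d2:-→d3:-→d4:-→d5:-→d6:-→d7:-→d8:H2 -> H2
  + 250.0.0.0/12 (H4) depth=12
  del 230.230.0.0/16 (clear depth 16)
  + 250.7.82.0/23 (H2) depth=23
  lookup 238.40.134.16: bits 1110 walk d0:-→d1:-→d2:-→d3:-→d4:- -> no-route
  lookup 0.180.25.130: bits ε walk d0:- -> no-route
  + 250.7.82.0/24 (H1) depth=24
  del 250.7.82.0/23 (clear depth 23)
  + 0.0.0.0/0 (H6) depth=0
  lookup 170.75.167.94: bits 10 walk d0:H6→d1:-→d2:- -> H6
  + 250.0.0.0/12 (H0) depth=12
  + 230.230.147.169/32 (H1) depth=32
  lookup 250.7.82.0: bits 111110100000011101010010 walk d0:H6→d1:-→d2:-→d3:-→d4:-→d5:-→d6:-→d7:-→d8:-→d9:-→d10:-→d11:-→d12:H0→d13:-→d14:-→d15:-→d16:-→d17:-→d18:-→d19:-→d20:-→d21:-→d22:-→d23:-→d24:H1 -> H1
  del 250.7.82.0/24 (clear depth 24)
  lookup 250.0.65.105: bits 1111101000000 walk d0:H6→d1:-→d2:-→d3:-→d4:-→d5:-→d6:-→d7:-→d8:-→d9:-→d10:-→d11:-→d12:H0→d13:- -> H0
  + 137.192.0.0/16 (H3) depth=16
  + 137.192.112.0/20 (H1) depth=20
  + 137.192.120.0/24 (H6) depth=24
  del 137.192.112.0/20 (clear depth 20)
  lookup 137.1.49.20: bits 10001001 walk d0:H6→d1:-→d2:-→d3:-→d4:-→d5:-→d6:-→d7:-→d8:H2 -> H2
  + 230.224.0.0/12 (H4) depth=12
  lookup 250.0.0.2: bits 1111101000000 walk d0:H6→d1:-→d2:-→d3:-→d4:-→d5:-→d6:-→d7:-→d8:-→d9:-→d10:-→d11:-→d12:H0→d13:- -> H0
  del 0.0.0.0/0 (clear depth 0)
  lookup 137.192.120.109: bits 100010011100000001111000 walk d0:-→d1:-→d2:-→d3:-→d4:-→d5:-→d6:-→d7:-→d8:H2→d9:-→d10:-→d11:-→d12:-→d13:-→d14:-→d15:-→d16:H3→d17:-→d18:-→d19:-→d20:-→d21:-→d22:-→d23:-→d24:H6 -> H6
  del 137.192.120.0/24 (clear depth 24)
  + 250.0.0.0/8 (H6) depth=8

== LOOKUPS ==
["H2","no-route","no-route","H6","H1","H0","H2","H0","H6"]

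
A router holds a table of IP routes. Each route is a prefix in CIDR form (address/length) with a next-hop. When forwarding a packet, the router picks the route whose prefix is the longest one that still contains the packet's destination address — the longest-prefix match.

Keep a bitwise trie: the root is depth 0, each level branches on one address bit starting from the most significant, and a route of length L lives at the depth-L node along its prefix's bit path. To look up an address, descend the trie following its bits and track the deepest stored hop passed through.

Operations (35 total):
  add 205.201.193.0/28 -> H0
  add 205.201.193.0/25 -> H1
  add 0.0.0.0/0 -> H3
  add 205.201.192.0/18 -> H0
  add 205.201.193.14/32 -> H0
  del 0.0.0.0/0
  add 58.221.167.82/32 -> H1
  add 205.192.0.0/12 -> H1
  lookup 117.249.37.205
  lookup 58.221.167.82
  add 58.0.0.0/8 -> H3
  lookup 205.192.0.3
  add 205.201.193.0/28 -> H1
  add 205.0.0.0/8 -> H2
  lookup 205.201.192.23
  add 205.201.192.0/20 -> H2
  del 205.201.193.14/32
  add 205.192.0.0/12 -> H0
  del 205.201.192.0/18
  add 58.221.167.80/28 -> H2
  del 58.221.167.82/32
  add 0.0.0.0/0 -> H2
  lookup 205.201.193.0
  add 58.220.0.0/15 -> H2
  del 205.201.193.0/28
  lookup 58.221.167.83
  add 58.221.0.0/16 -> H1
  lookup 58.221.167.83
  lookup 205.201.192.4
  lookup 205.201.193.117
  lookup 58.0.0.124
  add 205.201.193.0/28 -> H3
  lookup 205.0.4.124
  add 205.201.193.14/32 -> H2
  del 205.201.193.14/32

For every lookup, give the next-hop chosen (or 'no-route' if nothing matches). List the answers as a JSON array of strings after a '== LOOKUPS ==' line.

Process each operation:
  + 205.201.193.0/28 (H0) depth=28
  + 205.201.193.0/25 (H1) depth=25
  + 0.0.0.0/0 (H3) depth=0
  + 205.201.192.0/18 (H0) depth=18
  + 205.201.193.14/32 (H0) depth=32
  del 0.0.0.0/0 (clear depth 0)
  + 58.221.167.82/32 (H1) depth=32
  + 205.192.0.0/12 (H1) depth=12
  Q 117.249.37.205: descend 0 ; hops seen [∅] ; pick no-route
  Q 58.221.167.82: descend 00111010110111011010011101010010 ; hops seen [H1] ; pick H1
  + 58.0.0.0/8 (H3) depth=8
  Q 205.192.0.3: descend 110011011100 ; hops seen [H1] ; pick H1
  + 205.201.193.0/28 (H1) depth=28
  + 205.0.0.0/8 (H2) depth=8
  Q 205.201.192.23: descend 11001101110010011100000 ; hops seen [H2,H1,H0] ; pick H0
  + 205.201.192.0/20 (H2) depth=20
  del 205.201.193.14/32 (clear depth 32)
  + 205.192.0.0/12 (H0) depth=12
  del 205.201.192.0/18 (clear depth 18)
  + 58.221.167.80/28 (H2) depth=28
  del 58.221.167.82/32 (clear depth 32)
  + 0.0.0.0/0 (H2) depth=0
  Q 205.201.193.0: descend 1100110111001001110000010000 ; hops seen [H2,H2,H0,H2,H1,H1] ; pick H1
  + 58.220.0.0/15 (H2) depth=15
  del 205.201.193.0/28 (clear depth 28)
  Q 58.221.167.83: descend 0011101011011101101001110101001 ; hops seen [H2,H3,H2,H2] ; pick H2
  + 58.221.0.0/16 (H1) depth=16
  Q 58.221.167.83: descend 0011101011011101101001110101001 ; hops seen [H2,H3,H2,H1,H2] ; pick H2
  Q 205.201.192.4: descend 11001101110010011100000 ; hops seen [H2,H2,H0,H2] ; pick H2
  Q 205.201.193.117: descend 1100110111001001110000010 ; hops seen [H2,H2,H0,H2,H1] ; pick H1
  Q 58.0.0.124: descend 00111010 ; hops seen [H2,H3] ; pick H3
  + 205.201.193.0/28 (H3) depth=28
  Q 205.0.4.124: descend 11001101 ; hops seen [H2,H2] ; pick H2
  + 205.201.193.14/32 (H2) depth=32
  del 205.201.193.14/32 (clear depth 32)

== LOOKUPS ==
["no-route","H1","H1","H0","H1","H2","H2","H2","H1","H3","H2"]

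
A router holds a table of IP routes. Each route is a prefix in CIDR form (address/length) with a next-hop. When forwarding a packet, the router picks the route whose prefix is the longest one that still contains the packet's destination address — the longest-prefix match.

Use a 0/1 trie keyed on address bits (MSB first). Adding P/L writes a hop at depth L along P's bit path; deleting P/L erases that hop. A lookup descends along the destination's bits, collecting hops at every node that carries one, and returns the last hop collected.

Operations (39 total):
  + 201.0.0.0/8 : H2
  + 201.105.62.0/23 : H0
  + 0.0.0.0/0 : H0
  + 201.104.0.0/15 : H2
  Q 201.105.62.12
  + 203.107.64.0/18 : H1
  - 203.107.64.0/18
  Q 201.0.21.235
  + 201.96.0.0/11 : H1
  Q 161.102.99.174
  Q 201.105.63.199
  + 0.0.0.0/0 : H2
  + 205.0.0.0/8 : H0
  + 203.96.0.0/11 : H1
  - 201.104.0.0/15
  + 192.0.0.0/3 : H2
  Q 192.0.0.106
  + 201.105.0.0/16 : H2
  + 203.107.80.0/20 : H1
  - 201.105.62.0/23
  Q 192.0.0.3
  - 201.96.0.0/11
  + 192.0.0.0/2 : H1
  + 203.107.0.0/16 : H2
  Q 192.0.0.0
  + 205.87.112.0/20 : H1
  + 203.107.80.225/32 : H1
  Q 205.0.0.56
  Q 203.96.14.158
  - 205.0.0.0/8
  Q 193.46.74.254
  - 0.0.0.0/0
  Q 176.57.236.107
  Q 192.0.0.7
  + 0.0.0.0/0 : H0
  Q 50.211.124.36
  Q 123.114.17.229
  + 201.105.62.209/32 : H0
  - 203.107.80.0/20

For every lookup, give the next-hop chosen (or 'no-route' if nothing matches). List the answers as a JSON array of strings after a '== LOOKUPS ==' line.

Process each operation:
  add 201.0.0.0/8 -> H2 at depth 8
  add 201.105.62.0/23 -> H0 at depth 23
  add 0.0.0.0/0 -> H0 at depth 0
  add 201.104.0.0/15 -> H2 at depth 15
  Q 201.105.62.12: descend 11001001011010010011111 ; hops seen [H0,H2,H2,H0] ; pick H0
  add 203.107.64.0/18 -> H1 at depth 18
  del 203.107.64.0/18 (clear depth 18)
  Q 201.0.21.235: descend 110010010 ; hops seen [H0,H2] ; pick H2
  add 201.96.0.0/11 -> H1 at depth 11
  Q 161.102.99.174: descend 1 ; hops seen [H0] ; pick H0
  Q 201.105.63.199: descend 11001001011010010011111 ; hops seen [H0,H2,H1,H2,H0] ; pick H0
  add 0.0.0.0/0 -> H2 at depth 0
  add 205.0.0.0/8 -> H0 at depth 8
  add 203.96.0.0/11 -> H1 at depth 11
  del 201.104.0.0/15 (clear depth 15)
  add 192.0.0.0/3 -> H2 at depth 3
  Q 192.0.0.106: descend 1100 ; hops seen [H2,H2] ; pick H2
  add 201.105.0.0/16 -> H2 at depth 16
  add 203.107.80.0/20 -> H1 at depth 20
  del 201.105.62.0/23 (clear depth 23)
  Q 192.0.0.3: descend 1100 ; hops seen [H2,H2] ; pick H2
  del 201.96.0.0/11 (clear depth 11)
  add 192.0.0.0/2 -> H1 at depth 2
  add 203.107.0.0/16 -> H2 at depth 16
  Q 192.0.0.0: descend 1100 ; hops seen [H2,H1,H2] ; pick H2
  add 205.87.112.0/20 -> H1 at depth 20
  add 203.107.80.225/32 -> H1 at depth 32
  Q 205.0.0.56: descend 110011010 ; hops seen [H2,H1,H2,H0] ; pick H0
  Q 203.96.14.158: descend 110010110110 ; hops seen [H2,H1,H2,H1] ; pick H1
  del 205.0.0.0/8 (clear depth 8)
  Q 193.46.74.254: descend 1100 ; hops seen [H2,H1,H2] ; pick H2
  del 0.0.0.0/0 (clear depth 0)
  Q 176.57.236.107: descend 1 ; hops seen [∅] ; pick no-route
  Q 192.0.0.7: descend 1100 ; hops seen [H1,H2] ; pick H2
  add 0.0.0.0/0 -> H0 at depth 0
  Q 50.211.124.36: descend ε ; hops seen [H0] ; pick H0
  Q 123.114.17.229: descend ε ; hops seen [H0] ; pick H0
  add 201.105.62.209/32 -> H0 at depth 32
  del 203.107.80.0/20 (clear depth 20)

== LOOKUPS ==
["H0","H2","H0","H0","H2","H2","H2","H0","H1","H2","no-route","H2","H0","H0"]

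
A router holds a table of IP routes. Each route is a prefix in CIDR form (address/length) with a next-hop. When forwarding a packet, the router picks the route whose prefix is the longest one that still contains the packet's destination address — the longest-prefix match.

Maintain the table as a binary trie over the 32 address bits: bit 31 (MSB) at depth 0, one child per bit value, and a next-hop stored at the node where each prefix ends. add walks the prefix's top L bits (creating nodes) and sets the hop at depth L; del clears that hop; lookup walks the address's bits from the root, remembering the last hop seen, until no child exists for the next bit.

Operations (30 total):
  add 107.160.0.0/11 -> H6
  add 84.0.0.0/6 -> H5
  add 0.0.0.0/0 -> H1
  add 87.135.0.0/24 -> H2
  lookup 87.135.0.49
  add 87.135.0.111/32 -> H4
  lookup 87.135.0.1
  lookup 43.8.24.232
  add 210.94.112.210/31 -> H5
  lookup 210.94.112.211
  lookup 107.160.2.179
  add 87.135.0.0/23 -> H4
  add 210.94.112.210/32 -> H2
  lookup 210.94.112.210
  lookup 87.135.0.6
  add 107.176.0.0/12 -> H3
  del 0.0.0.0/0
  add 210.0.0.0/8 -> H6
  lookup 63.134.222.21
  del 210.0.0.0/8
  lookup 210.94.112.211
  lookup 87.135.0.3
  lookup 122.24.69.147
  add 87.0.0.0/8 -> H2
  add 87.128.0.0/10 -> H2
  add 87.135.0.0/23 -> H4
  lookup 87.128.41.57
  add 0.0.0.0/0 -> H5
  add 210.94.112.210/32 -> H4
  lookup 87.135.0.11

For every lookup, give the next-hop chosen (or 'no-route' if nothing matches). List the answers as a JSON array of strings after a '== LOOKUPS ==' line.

Process each operation:
  + 107.160.0.0/11 (H6) depth=11
  + 84.0.0.0/6 (H5) depth=6
  + 0.0.0.0/0 (H1) depth=0
  + 87.135.0.0/24 (H2) depth=24
  lookup 87.135.0.49: bits 010101111000011100000000 walk d0:H1→d1:-→d2:-→d3:-→d4:-→d5:-→d6:H5→d7:-→d8:-→d9:-→d10:-→d11:-→d12:-→d13:-→d14:-→d15:-→d16:-→d17:-→d18:-→d19:-→d20:-→d21:-→d22:-→d23:-→d24:H2 -> H2
  + 87.135.0.111/32 (H4) depth=32
  lookup 87.135.0.1: bits 0101011110000111000000000 walk d0:H1→d1:-→d2:-→d3:-→d4:-→d5:-→d6:H5→d7:-→d8:-→d9:-→d10:-→d11:-→d12:-→d13:-→d14:-→d15:-→d16:-→d17:-→d18:-→d19:-→d20:-→d21:-→d22:-→d23:-→d24:H2→d25:- -> H2
  lookup 43.8.24.232: bits 0 walk d0:H1→d1:- -> H1
  + 210.94.112.210/31 (H5) depth=31
  lookup 210.94.112.211: bits 1101001001011110011100001101001 walk d0:H1→d1:-→d2:-→d3:-→d4:-→d5:-→d6:-→d7:-→d8:-→d9:-→d10:-→d11:-→d12:-→d13:-→d14:-→d15:-→d16:-→d17:-→d18:-→d19:-→d20:-→d21:-→d22:-→d23:-→d24:-→d25:-→d26:-→d27:-→d28:-→d29:-→d30:-→d31:H5 -> H5
  lookup 107.160.2.179: bits 01101011101 walk d0:H1→d1:-→d2:-→d3:-→d4:-→d5:-→d6:-→d7:-→d8:-→d9:-→d10:-→d11:H6 -> H6
  + 87.135.0.0/23 (H4) depth=23
  + 210.94.112.210/32 (H2) depth=32
  lookup 210.94.112.210: bits 11010010010111100111000011010010 walk d0:H1→d1:-→d2:-→d3:-→d4:-→d5:-→d6:-→d7:-→d8:-→d9:-→d10:-→d11:-→d12:-→d13:-→d14:-→d15:-→d16:-→d17:-→d18:-→d19:-→d20:-→d21:-→d22:-→d23:-→d24:-→d25:-→d26:-→d27:-→d28:-→d29:-→d30:-→d31:H5→d32:H2 -> H2
  lookup 87.135.0.6: bits 0101011110000111000000000 walk d0:H1→d1:-→d2:-→d3:-→d4:-→d5:-→d6:H5→d7:-→d8:-→d9:-→d10:-→d11:-→d12:-→d13:-→d14:-→d15:-→d16:-→d17:-→d18:-→d19:-→d20:-→d21:-→d22:-→d23:H4→d24:H2→d25:- -> H2
  + 107.176.0.0/12 (H3) depth=12
  - 0.0.0.0/0 clear@0
  + 210.0.0.0/8 (H6) depth=8
  lookup 63.134.222.21: bits 0 walk d0:-→d1:- -> no-route
  - 210.0.0.0/8 clear@8
  lookup 210.94.112.211: bits 1101001001011110011100001101001 walk d0:-→d1:-→d2:-→d3:-→d4:-→d5:-→d6:-→d7:-→d8:-→d9:-→d10:-→d11:-→d12:-→d13:-→d14:-→d15:-→d16:-→d17:-→d18:-→d19:-→d20:-→d21:-→d22:-→d23:-→d24:-→d25:-→d26:-→d27:-→d28:-→d29:-→d30:-→d31:H5 -> H5
  lookup 87.135.0.3: bits 0101011110000111000000000 walk d0:-→d1:-→d2:-→d3:-→d4:-→d5:-→d6:H5→d7:-→d8:-→d9:-→d10:-→d11:-→d12:-→d13:-→d14:-→d15:-→d16:-→d17:-→d18:-→d19:-→d20:-→d21:-→d22:-→d23:H4→d24:H2→d25:- -> H2
  lookup 122.24.69.147: bits 011 walk d0:-→d1:-→d2:-→d3:- -> no-route
  + 87.0.0.0/8 (H2) depth=8
  + 87.128.0.0/10 (H2) depth=10
  + 87.135.0.0/23 (H4) depth=23
  lookup 87.128.41.57: bits 0101011110000 walk d0:-→d1:-→d2:-→d3:-→d4:-→d5:-→d6:H5→d7:-→d8:H2→d9:-→d10:H2→d11:-→d12:-→d13:- -> H2
  + 0.0.0.0/0 (H5) depth=0
  + 210.94.112.210/32 (H4) depth=32
  lookup 87.135.0.11: bits 0101011110000111000000000 walk d0:H5→d1:-→d2:-→d3:-→d4:-→d5:-→d6:H5→d7:-→d8:H2→d9:-→d10:H2→d11:-→d12:-→d13:-→d14:-→d15:-→d16:-→d17:-→d18:-→d19:-→d20:-→d21:-→d22:-→d23:H4→d24:H2→d25:- -> H2

== LOOKUPS ==
["H2","H2","H1","H5","H6","H2","H2","no-route","H5","H2","no-route","H2","H2"]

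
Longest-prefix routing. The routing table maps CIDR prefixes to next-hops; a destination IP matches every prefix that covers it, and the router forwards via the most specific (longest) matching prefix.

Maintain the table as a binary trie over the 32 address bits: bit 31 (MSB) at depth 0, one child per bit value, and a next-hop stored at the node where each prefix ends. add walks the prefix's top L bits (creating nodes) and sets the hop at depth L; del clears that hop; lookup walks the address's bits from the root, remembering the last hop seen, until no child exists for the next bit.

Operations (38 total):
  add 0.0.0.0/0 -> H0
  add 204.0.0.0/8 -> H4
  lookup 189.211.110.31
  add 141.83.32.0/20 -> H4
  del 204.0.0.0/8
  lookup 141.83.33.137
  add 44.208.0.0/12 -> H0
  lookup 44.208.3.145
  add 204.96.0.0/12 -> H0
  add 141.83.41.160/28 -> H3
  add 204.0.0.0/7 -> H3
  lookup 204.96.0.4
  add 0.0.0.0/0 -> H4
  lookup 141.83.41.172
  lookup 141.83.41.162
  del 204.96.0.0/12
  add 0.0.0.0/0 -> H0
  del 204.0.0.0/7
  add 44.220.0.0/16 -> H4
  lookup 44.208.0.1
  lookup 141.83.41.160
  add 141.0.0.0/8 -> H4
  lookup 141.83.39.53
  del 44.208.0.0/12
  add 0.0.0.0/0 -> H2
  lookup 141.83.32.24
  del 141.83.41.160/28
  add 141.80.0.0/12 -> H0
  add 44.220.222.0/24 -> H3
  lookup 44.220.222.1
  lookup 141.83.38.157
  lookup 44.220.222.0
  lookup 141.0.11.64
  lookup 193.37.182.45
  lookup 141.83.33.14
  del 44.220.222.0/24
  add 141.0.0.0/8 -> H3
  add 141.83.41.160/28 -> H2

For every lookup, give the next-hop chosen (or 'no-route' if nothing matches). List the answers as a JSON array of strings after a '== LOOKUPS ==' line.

Trace:
  + 0.0.0.0/0 (H0) depth=0
  + 204.0.0.0/8 (H4) depth=8
  Q 189.211.110.31: descend 1 ; hops seen [H0] ; pick H0
  + 141.83.32.0/20 (H4) depth=20
  - 204.0.0.0/8 clear@8
  Q 141.83.33.137: descend 10001101010100110010 ; hops seen [H0,H4] ; pick H4
  + 44.208.0.0/12 (H0) depth=12
  Q 44.208.3.145: descend 001011001101 ; hops seen [H0,H0] ; pick H0
  + 204.96.0.0/12 (H0) depth=12
  + 141.83.41.160/28 (H3) depth=28
  + 204.0.0.0/7 (H3) depth=7
  Q 204.96.0.4: descend 110011000110 ; hops seen [H0,H3,H0] ; pick H0
  + 0.0.0.0/0 (H4) depth=0
  Q 141.83.41.172: descend 1000110101010011001010011010 ; hops seen [H4,H4,H3] ; pick H3
  Q 141.83.41.162: descend 1000110101010011001010011010 ; hops seen [H4,H4,H3] ; pick H3
  - 204.96.0.0/12 clear@12
  + 0.0.0.0/0 (H0) depth=0
  - 204.0.0.0/7 clear@7
  + 44.220.0.0/16 (H4) depth=16
  Q 44.208.0.1: descend 001011001101 ; hops seen [H0,H0] ; pick H0
  Q 141.83.41.160: descend 1000110101010011001010011010 ; hops seen [H0,H4,H3] ; pick H3
  + 141.0.0.0/8 (H4) depth=8
  Q 141.83.39.53: descend 10001101010100110010 ; hops seen [H0,H4,H4] ; pick H4
  - 44.208.0.0/12 clear@12
  + 0.0.0.0/0 (H2) depth=0
  Q 141.83.32.24: descend 10001101010100110010 ; hops seen [H2,H4,H4] ; pick H4
  - 141.83.41.160/28 clear@28
  + 141.80.0.0/12 (H0) depth=12
  + 44.220.222.0/24 (H3) depth=24
  Q 44.220.222.1: descend 001011001101110011011110 ; hops seen [H2,H4,H3] ; pick H3
  Q 141.83.38.157: descend 10001101010100110010 ; hops seen [H2,H4,H0,H4] ; pick H4
  Q 44.220.222.0: descend 001011001101110011011110 ; hops seen [H2,H4,H3] ; pick H3
  Q 141.0.11.64: descend 100011010 ; hops seen [H2,H4] ; pick H4
  Q 193.37.182.45: descend 1100 ; hops seen [H2] ; pick H2
  Q 141.83.33.14: descend 10001101010100110010 ; hops seen [H2,H4,H0,H4] ; pick H4
  - 44.220.222.0/24 clear@24
  + 141.0.0.0/8 (H3) depth=8
  + 141.83.41.160/28 (H2) depth=28

== LOOKUPS ==
["H0","H4","H0","H0","H3","H3","H0","H3","H4","H4","H3","H4","H3","H4","H2","H4"]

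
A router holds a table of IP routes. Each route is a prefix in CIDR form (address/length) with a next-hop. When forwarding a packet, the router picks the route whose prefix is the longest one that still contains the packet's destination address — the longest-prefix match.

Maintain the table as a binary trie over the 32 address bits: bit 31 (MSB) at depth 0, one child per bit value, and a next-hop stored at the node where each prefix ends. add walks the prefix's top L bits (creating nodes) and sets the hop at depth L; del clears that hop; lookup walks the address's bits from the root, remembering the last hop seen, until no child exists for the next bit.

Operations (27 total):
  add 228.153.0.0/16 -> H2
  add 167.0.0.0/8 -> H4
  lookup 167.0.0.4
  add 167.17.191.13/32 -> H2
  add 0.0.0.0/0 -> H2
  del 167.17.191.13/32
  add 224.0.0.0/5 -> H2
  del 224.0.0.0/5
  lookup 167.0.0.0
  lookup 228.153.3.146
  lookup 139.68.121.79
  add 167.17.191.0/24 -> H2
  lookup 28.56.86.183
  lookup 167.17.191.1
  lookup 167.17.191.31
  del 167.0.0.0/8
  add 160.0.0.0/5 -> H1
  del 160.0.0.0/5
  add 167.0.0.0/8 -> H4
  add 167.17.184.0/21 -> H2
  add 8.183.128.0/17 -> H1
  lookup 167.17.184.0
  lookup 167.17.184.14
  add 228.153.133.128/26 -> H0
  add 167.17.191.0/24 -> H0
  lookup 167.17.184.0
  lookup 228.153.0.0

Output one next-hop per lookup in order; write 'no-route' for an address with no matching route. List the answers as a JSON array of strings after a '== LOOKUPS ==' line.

Trace:
  + 228.153.0.0/16 (H2) depth=16
  + 167.0.0.0/8 (H4) depth=8
  Q 167.0.0.4: descend 10100111 ; hops seen [H4] ; pick H4
  + 167.17.191.13/32 (H2) depth=32
  + 0.0.0.0/0 (H2) depth=0
  - 167.17.191.13/32 clear@32
  + 224.0.0.0/5 (H2) depth=5
  - 224.0.0.0/5 clear@5
  Q 167.0.0.0: descend 10100111000 ; hops seen [H2,H4] ; pick H4
  Q 228.153.3.146: descend 1110010010011001 ; hops seen [H2,H2] ; pick H2
  Q 139.68.121.79: descend 10 ; hops seen [H2] ; pick H2
  + 167.17.191.0/24 (H2) depth=24
  Q 28.56.86.183: descend ε ; hops seen [H2] ; pick H2
  Q 167.17.191.1: descend 1010011100010001101111110000 ; hops seen [H2,H4,H2] ; pick H2
  Q 167.17.191.31: descend 101001110001000110111111000 ; hops seen [H2,H4,H2] ; pick H2
  - 167.0.0.0/8 clear@8
  + 160.0.0.0/5 (H1) depth=5
  - 160.0.0.0/5 clear@5
  + 167.0.0.0/8 (H4) depth=8
  + 167.17.184.0/21 (H2) depth=21
  + 8.183.128.0/17 (H1) depth=17
  Q 167.17.184.0: descend 101001110001000110111 ; hops seen [H2,H4,H2] ; pick H2
  Q 167.17.184.14: descend 101001110001000110111 ; hops seen [H2,H4,H2] ; pick H2
  + 228.153.133.128/26 (H0) depth=26
  + 167.17.191.0/24 (H0) depth=24
  Q 167.17.184.0: descend 101001110001000110111 ; hops seen [H2,H4,H2] ; pick H2
  Q 228.153.0.0: descend 1110010010011001 ; hops seen [H2,H2] ; pick H2

== LOOKUPS ==
["H4","H4","H2","H2","H2","H2","H2","H2","H2","H2","H2"]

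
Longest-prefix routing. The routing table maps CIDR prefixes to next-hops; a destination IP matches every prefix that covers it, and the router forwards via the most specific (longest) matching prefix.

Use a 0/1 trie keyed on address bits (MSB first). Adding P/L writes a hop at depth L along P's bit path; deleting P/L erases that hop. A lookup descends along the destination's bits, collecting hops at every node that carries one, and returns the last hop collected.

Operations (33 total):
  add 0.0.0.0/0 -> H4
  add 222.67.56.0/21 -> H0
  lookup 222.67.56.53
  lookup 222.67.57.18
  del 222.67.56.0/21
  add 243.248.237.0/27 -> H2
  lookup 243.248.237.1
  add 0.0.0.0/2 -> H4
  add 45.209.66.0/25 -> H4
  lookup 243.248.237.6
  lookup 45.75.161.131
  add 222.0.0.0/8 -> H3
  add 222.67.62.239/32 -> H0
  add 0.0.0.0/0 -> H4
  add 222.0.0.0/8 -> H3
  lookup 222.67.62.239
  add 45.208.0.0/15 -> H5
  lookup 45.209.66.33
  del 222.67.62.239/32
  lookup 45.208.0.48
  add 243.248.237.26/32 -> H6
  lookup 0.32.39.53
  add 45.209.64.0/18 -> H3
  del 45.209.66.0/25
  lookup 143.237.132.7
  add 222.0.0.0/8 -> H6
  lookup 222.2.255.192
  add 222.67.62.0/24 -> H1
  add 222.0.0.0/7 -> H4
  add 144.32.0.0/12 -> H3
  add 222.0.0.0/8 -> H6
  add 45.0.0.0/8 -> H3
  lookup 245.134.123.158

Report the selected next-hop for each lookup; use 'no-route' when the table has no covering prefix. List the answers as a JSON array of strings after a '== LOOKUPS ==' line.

Trace:
  add 0.0.0.0/0 -> H4 at depth 0
  add 222.67.56.0/21 -> H0 at depth 21
  Q 222.67.56.53: descend 110111100100001100111 ; hops seen [H4,H0] ; pick H0
  Q 222.67.57.18: descend 110111100100001100111 ; hops seen [H4,H0] ; pick H0
  - 222.67.56.0/21 clear@21
  add 243.248.237.0/27 -> H2 at depth 27
  Q 243.248.237.1: descend 111100111111100011101101000 ; hops seen [H4,H2] ; pick H2
  add 0.0.0.0/2 -> H4 at depth 2
  add 45.209.66.0/25 -> H4 at depth 25
  Q 243.248.237.6: descend 111100111111100011101101000 ; hops seen [H4,H2] ; pick H2
  Q 45.75.161.131: descend 00101101 ; hops seen [H4,H4] ; pick H4
  add 222.0.0.0/8 -> H3 at depth 8
  add 222.67.62.239/32 -> H0 at depth 32
  add 0.0.0.0/0 -> H4 at depth 0
  add 222.0.0.0/8 -> H3 at depth 8
  Q 222.67.62.239: descend 11011110010000110011111011101111 ; hops seen [H4,H3,H0] ; pick H0
  add 45.208.0.0/15 -> H5 at depth 15
  Q 45.209.66.33: descend 0010110111010001010000100 ; hops seen [H4,H4,H5,H4] ; pick H4
  - 222.67.62.239/32 clear@32
  Q 45.208.0.48: descend 001011011101000 ; hops seen [H4,H4,H5] ; pick H5
  add 243.248.237.26/32 -> H6 at depth 32
  Q 0.32.39.53: descend 00 ; hops seen [H4,H4] ; pick H4
  add 45.209.64.0/18 -> H3 at depth 18
  - 45.209.66.0/25 clear@25
  Q 143.237.132.7: descend 1 ; hops seen [H4] ; pick H4
  add 222.0.0.0/8 -> H6 at depth 8
  Q 222.2.255.192: descend 110111100 ; hops seen [H4,H6] ; pick H6
  add 222.67.62.0/24 -> H1 at depth 24
  add 222.0.0.0/7 -> H4 at depth 7
  add 144.32.0.0/12 -> H3 at depth 12
  add 222.0.0.0/8 -> H6 at depth 8
  add 45.0.0.0/8 -> H3 at depth 8
  Q 245.134.123.158: descend 11110 ; hops seen [H4] ; pick H4

== LOOKUPS ==
["H0","H0","H2","H2","H4","H0","H4","H5","H4","H4","H6","H4"]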